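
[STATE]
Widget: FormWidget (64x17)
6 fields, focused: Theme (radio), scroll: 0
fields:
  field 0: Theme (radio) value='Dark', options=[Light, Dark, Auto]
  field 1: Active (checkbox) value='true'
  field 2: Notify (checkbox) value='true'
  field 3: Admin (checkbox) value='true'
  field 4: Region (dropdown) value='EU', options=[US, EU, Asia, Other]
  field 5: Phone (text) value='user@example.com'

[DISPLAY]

> Theme:      ( ) Light  (●) Dark  ( ) Auto                     
  Active:     [x]                                               
  Notify:     [x]                                               
  Admin:      [x]                                               
  Region:     [EU                                             ▼]
  Phone:      [user@example.com                                ]
                                                                
                                                                
                                                                
                                                                
                                                                
                                                                
                                                                
                                                                
                                                                
                                                                
                                                                


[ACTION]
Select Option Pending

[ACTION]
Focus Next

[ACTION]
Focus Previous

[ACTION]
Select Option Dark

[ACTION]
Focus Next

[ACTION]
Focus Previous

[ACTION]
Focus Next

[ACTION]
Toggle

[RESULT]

  Theme:      ( ) Light  (●) Dark  ( ) Auto                     
> Active:     [ ]                                               
  Notify:     [x]                                               
  Admin:      [x]                                               
  Region:     [EU                                             ▼]
  Phone:      [user@example.com                                ]
                                                                
                                                                
                                                                
                                                                
                                                                
                                                                
                                                                
                                                                
                                                                
                                                                
                                                                


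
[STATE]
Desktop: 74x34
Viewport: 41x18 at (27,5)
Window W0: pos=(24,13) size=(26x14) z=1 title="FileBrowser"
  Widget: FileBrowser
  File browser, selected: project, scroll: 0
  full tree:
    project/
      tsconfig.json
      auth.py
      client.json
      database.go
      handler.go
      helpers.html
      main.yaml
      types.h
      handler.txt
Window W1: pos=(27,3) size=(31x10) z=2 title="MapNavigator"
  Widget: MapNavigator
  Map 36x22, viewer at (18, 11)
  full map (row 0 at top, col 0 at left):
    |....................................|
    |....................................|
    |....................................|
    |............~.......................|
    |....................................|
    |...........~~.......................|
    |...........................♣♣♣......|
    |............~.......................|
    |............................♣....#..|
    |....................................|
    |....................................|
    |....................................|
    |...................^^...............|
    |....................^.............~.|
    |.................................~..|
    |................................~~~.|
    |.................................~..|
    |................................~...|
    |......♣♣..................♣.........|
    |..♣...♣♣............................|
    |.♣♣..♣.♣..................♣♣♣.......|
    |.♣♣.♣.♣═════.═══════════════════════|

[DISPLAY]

┠─────────────────────────────┨          
┃........................♣....┃          
┃.............................┃          
┃.............................┃          
┃..............@..............┃          
┃...............^^............┃          
┃................^............┃          
┗━━━━━━━━━━━━━━━━━━━━━━━━━━━━━┛          
━━━━━━━━━━━━━━━━━━━━━━┓                  
ileBrowser            ┃                  
──────────────────────┨                  
[-] project/          ┃                  
  tsconfig.json       ┃                  
  auth.py             ┃                  
  client.json         ┃                  
  database.go         ┃                  
  handler.go          ┃                  
  helpers.html        ┃                  


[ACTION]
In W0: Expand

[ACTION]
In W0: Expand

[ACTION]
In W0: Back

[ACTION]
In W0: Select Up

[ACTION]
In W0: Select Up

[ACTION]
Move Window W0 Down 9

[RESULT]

┠─────────────────────────────┨          
┃........................♣....┃          
┃.............................┃          
┃.............................┃          
┃..............@..............┃          
┃...............^^............┃          
┃................^............┃          
┗━━━━━━━━━━━━━━━━━━━━━━━━━━━━━┛          
                                         
                                         
                                         
                                         
                                         
                                         
                                         
━━━━━━━━━━━━━━━━━━━━━━┓                  
ileBrowser            ┃                  
──────────────────────┨                  


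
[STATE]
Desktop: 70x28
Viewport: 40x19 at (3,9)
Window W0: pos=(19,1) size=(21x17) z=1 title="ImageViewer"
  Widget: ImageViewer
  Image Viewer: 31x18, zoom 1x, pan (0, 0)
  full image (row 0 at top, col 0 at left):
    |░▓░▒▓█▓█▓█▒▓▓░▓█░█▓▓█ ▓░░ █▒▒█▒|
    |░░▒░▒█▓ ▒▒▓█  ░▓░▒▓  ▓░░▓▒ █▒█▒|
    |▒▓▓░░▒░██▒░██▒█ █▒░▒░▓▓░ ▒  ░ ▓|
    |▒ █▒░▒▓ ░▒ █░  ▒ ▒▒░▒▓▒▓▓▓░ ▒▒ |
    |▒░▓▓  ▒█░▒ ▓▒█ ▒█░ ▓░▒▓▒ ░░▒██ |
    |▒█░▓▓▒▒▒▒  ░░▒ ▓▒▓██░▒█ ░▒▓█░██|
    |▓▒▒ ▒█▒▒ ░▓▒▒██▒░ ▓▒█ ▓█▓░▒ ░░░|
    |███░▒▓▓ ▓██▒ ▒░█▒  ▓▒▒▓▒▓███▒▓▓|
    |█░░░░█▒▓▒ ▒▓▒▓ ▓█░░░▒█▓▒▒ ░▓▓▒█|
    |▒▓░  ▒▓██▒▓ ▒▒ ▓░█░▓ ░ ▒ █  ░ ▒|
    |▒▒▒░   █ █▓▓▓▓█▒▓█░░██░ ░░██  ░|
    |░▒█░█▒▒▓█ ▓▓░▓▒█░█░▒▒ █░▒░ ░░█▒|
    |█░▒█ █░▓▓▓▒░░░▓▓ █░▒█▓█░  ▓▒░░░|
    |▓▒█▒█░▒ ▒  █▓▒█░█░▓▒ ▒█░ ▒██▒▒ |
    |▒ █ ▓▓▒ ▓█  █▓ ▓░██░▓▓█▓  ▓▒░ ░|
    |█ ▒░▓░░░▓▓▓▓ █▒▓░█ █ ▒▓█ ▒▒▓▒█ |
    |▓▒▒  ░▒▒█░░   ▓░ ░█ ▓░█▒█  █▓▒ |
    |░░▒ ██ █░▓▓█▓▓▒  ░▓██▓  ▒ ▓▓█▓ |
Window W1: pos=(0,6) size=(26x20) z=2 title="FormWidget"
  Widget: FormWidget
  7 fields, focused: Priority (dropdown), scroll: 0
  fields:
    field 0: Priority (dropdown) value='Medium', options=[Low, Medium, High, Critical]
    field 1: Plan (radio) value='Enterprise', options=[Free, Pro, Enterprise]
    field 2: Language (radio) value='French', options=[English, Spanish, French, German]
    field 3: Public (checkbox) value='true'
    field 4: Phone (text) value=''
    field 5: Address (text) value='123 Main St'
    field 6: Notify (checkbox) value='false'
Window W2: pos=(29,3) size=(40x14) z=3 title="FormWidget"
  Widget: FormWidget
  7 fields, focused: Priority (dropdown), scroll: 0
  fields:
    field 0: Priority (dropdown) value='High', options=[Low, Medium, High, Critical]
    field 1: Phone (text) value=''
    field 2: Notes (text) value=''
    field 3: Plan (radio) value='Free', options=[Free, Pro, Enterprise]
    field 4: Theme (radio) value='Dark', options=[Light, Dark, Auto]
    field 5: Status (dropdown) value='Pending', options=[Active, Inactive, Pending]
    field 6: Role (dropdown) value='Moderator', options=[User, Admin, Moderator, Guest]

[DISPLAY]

Priority:   [Medium ▼]┃▒▒▒┃  Plan:      
Plan:       ( ) Free  ┃▒▒ ┃  Theme:     
Language:   ( ) Englis┃▓ ▓┃  Status:    
Public:     [x]       ┃▒▓▒┃  Role:      
Phone:      [        ]┃▓██┃             
Address:    [123 Main]┃ █ ┃             
Notify:     [ ]       ┃▒▓█┃             
                      ┃░▓▓┗━━━━━━━━━━━━━
                      ┃━━━━━━━━━━━━━┛   
                      ┃                 
                      ┃                 
                      ┃                 
                      ┃                 
                      ┃                 
                      ┃                 
                      ┃                 
━━━━━━━━━━━━━━━━━━━━━━┛                 
                                        
                                        


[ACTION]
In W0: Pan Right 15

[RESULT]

Priority:   [Medium ▼]┃▒█ ┃  Plan:      
Plan:       ( ) Free  ┃ ▓█┃  Theme:     
Language:   ( ) Englis┃▒▓▒┃  Status:    
Public:     [x]       ┃█▓▒┃  Role:      
Phone:      [        ]┃░ ▒┃             
Address:    [123 Main]┃█░ ┃             
Notify:     [ ]       ┃ █░┃             
                      ┃▓█░┗━━━━━━━━━━━━━
                      ┃━━━━━━━━━━━━━┛   
                      ┃                 
                      ┃                 
                      ┃                 
                      ┃                 
                      ┃                 
                      ┃                 
                      ┃                 
━━━━━━━━━━━━━━━━━━━━━━┛                 
                                        
                                        


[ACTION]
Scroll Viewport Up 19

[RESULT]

                                        
                ┏━━━━━━━━━━━━━━━━━━━┓   
                ┃ ImageViewer       ┃   
                ┠─────────┏━━━━━━━━━━━━━
                ┃█░█▓▓█ ▓░┃ FormWidget  
                ┃▓░▒▓  ▓░░┠─────────────
━━━━━━━━━━━━━━━━━━━━━━┓▓▓░┃> Priority:  
ormWidget             ┃▓▒▓┃  Phone:     
──────────────────────┨▒▓▒┃  Notes:     
Priority:   [Medium ▼]┃▒█ ┃  Plan:      
Plan:       ( ) Free  ┃ ▓█┃  Theme:     
Language:   ( ) Englis┃▒▓▒┃  Status:    
Public:     [x]       ┃█▓▒┃  Role:      
Phone:      [        ]┃░ ▒┃             
Address:    [123 Main]┃█░ ┃             
Notify:     [ ]       ┃ █░┃             
                      ┃▓█░┗━━━━━━━━━━━━━
                      ┃━━━━━━━━━━━━━┛   
                      ┃                 


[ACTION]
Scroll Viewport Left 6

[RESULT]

                                        
                   ┏━━━━━━━━━━━━━━━━━━━┓
                   ┃ ImageViewer       ┃
                   ┠─────────┏━━━━━━━━━━
                   ┃█░█▓▓█ ▓░┃ FormWidge
                   ┃▓░▒▓  ▓░░┠──────────
┏━━━━━━━━━━━━━━━━━━━━━━━━┓▓▓░┃> Priority
┃ FormWidget             ┃▓▒▓┃  Phone:  
┠────────────────────────┨▒▓▒┃  Notes:  
┃> Priority:   [Medium ▼]┃▒█ ┃  Plan:   
┃  Plan:       ( ) Free  ┃ ▓█┃  Theme:  
┃  Language:   ( ) Englis┃▒▓▒┃  Status: 
┃  Public:     [x]       ┃█▓▒┃  Role:   
┃  Phone:      [        ]┃░ ▒┃          
┃  Address:    [123 Main]┃█░ ┃          
┃  Notify:     [ ]       ┃ █░┃          
┃                        ┃▓█░┗━━━━━━━━━━
┃                        ┃━━━━━━━━━━━━━┛
┃                        ┃              


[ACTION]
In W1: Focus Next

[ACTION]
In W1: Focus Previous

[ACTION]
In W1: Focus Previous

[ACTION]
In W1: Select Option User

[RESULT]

                                        
                   ┏━━━━━━━━━━━━━━━━━━━┓
                   ┃ ImageViewer       ┃
                   ┠─────────┏━━━━━━━━━━
                   ┃█░█▓▓█ ▓░┃ FormWidge
                   ┃▓░▒▓  ▓░░┠──────────
┏━━━━━━━━━━━━━━━━━━━━━━━━┓▓▓░┃> Priority
┃ FormWidget             ┃▓▒▓┃  Phone:  
┠────────────────────────┨▒▓▒┃  Notes:  
┃  Priority:   [Medium ▼]┃▒█ ┃  Plan:   
┃  Plan:       ( ) Free  ┃ ▓█┃  Theme:  
┃  Language:   ( ) Englis┃▒▓▒┃  Status: 
┃  Public:     [x]       ┃█▓▒┃  Role:   
┃  Phone:      [        ]┃░ ▒┃          
┃  Address:    [123 Main]┃█░ ┃          
┃> Notify:     [ ]       ┃ █░┃          
┃                        ┃▓█░┗━━━━━━━━━━
┃                        ┃━━━━━━━━━━━━━┛
┃                        ┃              


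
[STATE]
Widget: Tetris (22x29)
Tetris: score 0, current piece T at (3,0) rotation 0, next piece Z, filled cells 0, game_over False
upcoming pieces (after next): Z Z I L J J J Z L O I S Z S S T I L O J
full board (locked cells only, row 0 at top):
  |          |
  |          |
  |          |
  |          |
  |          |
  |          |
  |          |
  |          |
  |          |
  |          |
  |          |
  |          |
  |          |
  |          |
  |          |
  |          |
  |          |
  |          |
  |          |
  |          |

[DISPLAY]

    ▒     │Next:      
   ▒▒▒    │▓▓         
          │ ▓▓        
          │           
          │           
          │           
          │Score:     
          │0          
          │           
          │           
          │           
          │           
          │           
          │           
          │           
          │           
          │           
          │           
          │           
          │           
          │           
          │           
          │           
          │           
          │           
          │           
          │           
          │           
          │           


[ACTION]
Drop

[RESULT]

          │Next:      
    ▒     │▓▓         
   ▒▒▒    │ ▓▓        
          │           
          │           
          │           
          │Score:     
          │0          
          │           
          │           
          │           
          │           
          │           
          │           
          │           
          │           
          │           
          │           
          │           
          │           
          │           
          │           
          │           
          │           
          │           
          │           
          │           
          │           
          │           


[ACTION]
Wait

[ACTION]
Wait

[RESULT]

          │Next:      
          │▓▓         
          │ ▓▓        
    ▒     │           
   ▒▒▒    │           
          │           
          │Score:     
          │0          
          │           
          │           
          │           
          │           
          │           
          │           
          │           
          │           
          │           
          │           
          │           
          │           
          │           
          │           
          │           
          │           
          │           
          │           
          │           
          │           
          │           


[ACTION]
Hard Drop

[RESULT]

   ▓▓     │Next:      
    ▓▓    │▓▓         
          │ ▓▓        
          │           
          │           
          │           
          │Score:     
          │0          
          │           
          │           
          │           
          │           
          │           
          │           
          │           
          │           
          │           
          │           
    ▒     │           
   ▒▒▒    │           
          │           
          │           
          │           
          │           
          │           
          │           
          │           
          │           
          │           


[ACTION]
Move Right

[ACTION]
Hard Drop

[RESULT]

   ▓▓     │Next:      
    ▓▓    │▓▓         
          │ ▓▓        
          │           
          │           
          │           
          │Score:     
          │0          
          │           
          │           
          │           
          │           
          │           
          │           
          │           
          │           
          │           
    ▓▓    │           
    ▒▓▓   │           
   ▒▒▒    │           
          │           
          │           
          │           
          │           
          │           
          │           
          │           
          │           
          │           


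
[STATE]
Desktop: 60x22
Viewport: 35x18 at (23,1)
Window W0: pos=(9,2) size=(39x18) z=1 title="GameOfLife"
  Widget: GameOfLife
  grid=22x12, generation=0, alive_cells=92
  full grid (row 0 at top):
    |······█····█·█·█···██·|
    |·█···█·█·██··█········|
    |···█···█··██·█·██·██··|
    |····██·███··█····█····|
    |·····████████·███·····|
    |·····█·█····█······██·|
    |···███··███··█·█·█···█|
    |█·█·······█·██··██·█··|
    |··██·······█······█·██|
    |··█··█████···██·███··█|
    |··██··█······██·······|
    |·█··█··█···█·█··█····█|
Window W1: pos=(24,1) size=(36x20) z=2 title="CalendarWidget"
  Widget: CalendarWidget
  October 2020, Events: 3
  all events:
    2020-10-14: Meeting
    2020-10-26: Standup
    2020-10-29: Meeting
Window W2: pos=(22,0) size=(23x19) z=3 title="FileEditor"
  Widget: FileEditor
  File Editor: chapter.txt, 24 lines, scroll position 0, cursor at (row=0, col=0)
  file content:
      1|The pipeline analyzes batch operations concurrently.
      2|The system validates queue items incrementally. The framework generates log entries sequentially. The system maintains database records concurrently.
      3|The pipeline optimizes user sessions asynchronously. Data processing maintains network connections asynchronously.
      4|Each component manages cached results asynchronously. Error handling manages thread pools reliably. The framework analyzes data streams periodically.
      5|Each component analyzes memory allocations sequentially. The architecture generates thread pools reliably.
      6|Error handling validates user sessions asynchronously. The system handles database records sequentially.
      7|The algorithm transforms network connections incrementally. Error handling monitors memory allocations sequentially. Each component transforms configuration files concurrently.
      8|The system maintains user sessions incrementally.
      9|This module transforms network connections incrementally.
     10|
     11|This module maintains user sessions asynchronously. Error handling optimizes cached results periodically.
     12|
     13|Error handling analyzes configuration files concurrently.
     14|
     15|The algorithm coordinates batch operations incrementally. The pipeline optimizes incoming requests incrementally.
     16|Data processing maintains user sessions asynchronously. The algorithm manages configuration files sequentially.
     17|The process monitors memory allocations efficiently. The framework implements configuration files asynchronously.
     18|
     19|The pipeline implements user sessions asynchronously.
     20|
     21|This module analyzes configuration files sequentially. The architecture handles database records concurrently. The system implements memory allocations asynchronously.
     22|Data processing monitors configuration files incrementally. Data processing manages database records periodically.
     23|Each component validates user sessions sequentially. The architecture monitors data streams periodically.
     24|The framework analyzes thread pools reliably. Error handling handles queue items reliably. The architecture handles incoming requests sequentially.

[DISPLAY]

 FileEditor          ┃━━━━━━━━━━━━━
─────────────────────┨             
█he pipeline analyze▲┃─────────────
The system validates█┃020          
The pipeline optimiz░┃             
Each component manag░┃             
Each component analy░┃             
Error handling valid░┃8            
The algorithm transf░┃             
The system maintains░┃             
This module transfor░┃             
                    ░┃             
This module maintain░┃             
                    ░┃             
Error handling analy░┃             
                    ░┃             
The algorithm coordi▼┃             
━━━━━━━━━━━━━━━━━━━━━┛             


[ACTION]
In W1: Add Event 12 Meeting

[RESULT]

 FileEditor          ┃━━━━━━━━━━━━━
─────────────────────┨             
█he pipeline analyze▲┃─────────────
The system validates█┃020          
The pipeline optimiz░┃             
Each component manag░┃             
Each component analy░┃             
Error handling valid░┃18           
The algorithm transf░┃             
The system maintains░┃             
This module transfor░┃             
                    ░┃             
This module maintain░┃             
                    ░┃             
Error handling analy░┃             
                    ░┃             
The algorithm coordi▼┃             
━━━━━━━━━━━━━━━━━━━━━┛             


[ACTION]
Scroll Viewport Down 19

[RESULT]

The system validates█┃020          
The pipeline optimiz░┃             
Each component manag░┃             
Each component analy░┃             
Error handling valid░┃18           
The algorithm transf░┃             
The system maintains░┃             
This module transfor░┃             
                    ░┃             
This module maintain░┃             
                    ░┃             
Error handling analy░┃             
                    ░┃             
The algorithm coordi▼┃             
━━━━━━━━━━━━━━━━━━━━━┛             
━┃                                 
 ┗━━━━━━━━━━━━━━━━━━━━━━━━━━━━━━━━━
                                   


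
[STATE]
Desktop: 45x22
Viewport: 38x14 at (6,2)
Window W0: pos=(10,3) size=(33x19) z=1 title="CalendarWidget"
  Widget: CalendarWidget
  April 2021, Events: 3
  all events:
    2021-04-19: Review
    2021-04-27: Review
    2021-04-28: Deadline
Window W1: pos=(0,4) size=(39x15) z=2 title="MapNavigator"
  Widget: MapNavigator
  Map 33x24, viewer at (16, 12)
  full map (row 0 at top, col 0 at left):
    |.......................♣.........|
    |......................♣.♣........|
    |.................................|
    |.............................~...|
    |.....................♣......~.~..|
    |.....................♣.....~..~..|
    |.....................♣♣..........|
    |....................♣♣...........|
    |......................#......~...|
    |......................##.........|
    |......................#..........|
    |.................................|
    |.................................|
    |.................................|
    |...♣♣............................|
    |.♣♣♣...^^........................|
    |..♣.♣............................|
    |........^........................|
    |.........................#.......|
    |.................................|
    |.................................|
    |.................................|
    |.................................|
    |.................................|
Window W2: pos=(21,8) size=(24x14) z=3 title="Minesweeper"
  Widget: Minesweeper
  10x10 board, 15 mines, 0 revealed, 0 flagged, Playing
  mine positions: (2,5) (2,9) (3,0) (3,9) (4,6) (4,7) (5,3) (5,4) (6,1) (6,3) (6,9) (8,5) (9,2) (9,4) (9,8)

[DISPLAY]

                                      
    ┏━━━━━━━━━━━━━━━━━━━━━━━━━━━━━━━┓ 
━━━━━━━━━━━━━━━━━━━━━━━━━━━━━━━━┓   ┃ 
avigator                        ┃───┨ 
────────────────────────────────┨   ┃ 
.................♣♣...........  ┃   ┃ 
...............┏━━━━━━━━━━━━━━━━━━━━━━
...............┃ Minesweeper          
...............┠──────────────────────
...............┃■■■■■■■■■■            
.............@.┃■■■■■■■■■■            
...............┃■■■■■■■■■■            
♣♣.............┃■■■■■■■■■■            
♣...^^.........┃■■■■■■■■■■            


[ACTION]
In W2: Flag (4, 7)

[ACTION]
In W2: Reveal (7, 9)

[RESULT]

                                      
    ┏━━━━━━━━━━━━━━━━━━━━━━━━━━━━━━━┓ 
━━━━━━━━━━━━━━━━━━━━━━━━━━━━━━━━┓   ┃ 
avigator                        ┃───┨ 
────────────────────────────────┨   ┃ 
.................♣♣...........  ┃   ┃ 
...............┏━━━━━━━━━━━━━━━━━━━━━━
...............┃ Minesweeper          
...............┠──────────────────────
...............┃■■■■■■■■■■            
.............@.┃■■■■■■■■■■            
...............┃■■■■■■■■■■            
♣♣.............┃■■■■■■■■■■            
♣...^^.........┃■■■■■■■⚑■■            


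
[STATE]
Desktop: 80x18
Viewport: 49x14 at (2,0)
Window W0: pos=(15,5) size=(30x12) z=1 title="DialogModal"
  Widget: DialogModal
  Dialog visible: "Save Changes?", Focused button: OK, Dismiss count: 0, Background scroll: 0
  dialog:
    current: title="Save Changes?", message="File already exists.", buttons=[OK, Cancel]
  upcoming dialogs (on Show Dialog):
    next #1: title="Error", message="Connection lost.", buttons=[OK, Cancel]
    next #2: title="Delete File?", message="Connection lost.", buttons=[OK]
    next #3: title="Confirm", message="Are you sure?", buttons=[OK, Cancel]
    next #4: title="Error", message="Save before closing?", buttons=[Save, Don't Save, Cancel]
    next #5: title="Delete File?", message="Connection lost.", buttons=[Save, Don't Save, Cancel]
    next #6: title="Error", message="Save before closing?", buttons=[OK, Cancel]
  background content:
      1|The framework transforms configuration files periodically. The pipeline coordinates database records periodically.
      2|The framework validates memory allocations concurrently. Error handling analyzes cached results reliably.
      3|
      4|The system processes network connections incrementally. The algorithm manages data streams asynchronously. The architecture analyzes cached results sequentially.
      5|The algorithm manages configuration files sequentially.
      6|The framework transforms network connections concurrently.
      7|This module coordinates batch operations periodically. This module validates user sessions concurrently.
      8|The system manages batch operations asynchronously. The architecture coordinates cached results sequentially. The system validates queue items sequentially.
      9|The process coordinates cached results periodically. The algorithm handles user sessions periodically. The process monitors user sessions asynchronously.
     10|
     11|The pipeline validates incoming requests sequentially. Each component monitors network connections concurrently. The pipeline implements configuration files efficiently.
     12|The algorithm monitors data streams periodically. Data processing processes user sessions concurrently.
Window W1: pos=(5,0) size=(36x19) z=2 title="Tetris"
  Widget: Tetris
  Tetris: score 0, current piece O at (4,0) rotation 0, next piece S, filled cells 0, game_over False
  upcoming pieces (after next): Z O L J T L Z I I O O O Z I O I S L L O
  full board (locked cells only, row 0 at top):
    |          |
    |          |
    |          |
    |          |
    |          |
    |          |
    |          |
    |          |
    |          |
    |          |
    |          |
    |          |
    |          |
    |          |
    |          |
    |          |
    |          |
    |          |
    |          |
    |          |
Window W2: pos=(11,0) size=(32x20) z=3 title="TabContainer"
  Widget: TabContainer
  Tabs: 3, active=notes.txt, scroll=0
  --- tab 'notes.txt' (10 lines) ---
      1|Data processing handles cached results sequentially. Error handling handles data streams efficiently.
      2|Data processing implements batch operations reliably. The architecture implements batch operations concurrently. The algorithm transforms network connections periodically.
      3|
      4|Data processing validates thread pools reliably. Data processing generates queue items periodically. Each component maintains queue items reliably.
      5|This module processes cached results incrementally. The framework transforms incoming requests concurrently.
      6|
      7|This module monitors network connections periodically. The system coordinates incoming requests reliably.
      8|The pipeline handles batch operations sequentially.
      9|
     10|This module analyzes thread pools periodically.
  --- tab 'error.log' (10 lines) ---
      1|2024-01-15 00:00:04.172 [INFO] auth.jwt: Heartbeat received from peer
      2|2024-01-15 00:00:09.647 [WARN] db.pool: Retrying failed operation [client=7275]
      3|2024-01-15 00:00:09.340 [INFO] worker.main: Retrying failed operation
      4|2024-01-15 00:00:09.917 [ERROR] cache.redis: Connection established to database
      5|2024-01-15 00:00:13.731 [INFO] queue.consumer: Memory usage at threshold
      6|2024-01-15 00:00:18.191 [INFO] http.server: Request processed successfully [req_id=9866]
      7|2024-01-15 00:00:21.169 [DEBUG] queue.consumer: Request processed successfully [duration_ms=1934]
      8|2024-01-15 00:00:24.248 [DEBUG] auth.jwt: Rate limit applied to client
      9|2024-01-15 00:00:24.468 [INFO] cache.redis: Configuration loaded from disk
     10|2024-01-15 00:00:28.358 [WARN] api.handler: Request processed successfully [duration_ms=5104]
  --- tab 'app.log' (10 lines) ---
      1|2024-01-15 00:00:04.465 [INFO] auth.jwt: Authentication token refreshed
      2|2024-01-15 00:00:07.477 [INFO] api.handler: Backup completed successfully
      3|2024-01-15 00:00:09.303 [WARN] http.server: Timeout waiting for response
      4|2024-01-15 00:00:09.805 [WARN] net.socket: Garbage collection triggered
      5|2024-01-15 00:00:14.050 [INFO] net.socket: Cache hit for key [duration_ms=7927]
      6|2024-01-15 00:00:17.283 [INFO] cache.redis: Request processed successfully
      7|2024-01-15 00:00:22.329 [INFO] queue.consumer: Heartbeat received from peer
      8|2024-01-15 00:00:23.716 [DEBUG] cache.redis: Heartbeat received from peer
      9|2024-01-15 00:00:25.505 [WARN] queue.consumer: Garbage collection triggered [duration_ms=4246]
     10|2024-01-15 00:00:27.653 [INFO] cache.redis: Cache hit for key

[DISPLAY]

   ┏━━━━━┏━━━━━━━━━━━━━━━━━━━━━━━━━━━━━━┓        
   ┃ Tetr┃ TabContainer                 ┃        
   ┠─────┠──────────────────────────────┨        
   ┃     ┃[notes.txt]│ error.log │ app.l┃        
   ┃     ┃──────────────────────────────┃        
   ┃     ┃Data processing handles cached┃━┓      
   ┃     ┃Data processing implements bat┃ ┃      
   ┃     ┃                              ┃─┨      
   ┃     ┃Data processing validates thre┃n┃      
   ┃     ┃This module processes cached r┃o┃      
   ┃     ┃                              ┃ ┃      
   ┃     ┃This module monitors network c┃k┃      
   ┃     ┃The pipeline handles batch ope┃g┃      
   ┃     ┃                              ┃t┃      


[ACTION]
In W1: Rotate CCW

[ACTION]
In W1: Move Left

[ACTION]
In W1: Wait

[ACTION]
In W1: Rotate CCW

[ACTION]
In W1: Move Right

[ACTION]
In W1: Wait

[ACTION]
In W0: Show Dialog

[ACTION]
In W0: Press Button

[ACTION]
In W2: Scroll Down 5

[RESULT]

   ┏━━━━━┏━━━━━━━━━━━━━━━━━━━━━━━━━━━━━━┓        
   ┃ Tetr┃ TabContainer                 ┃        
   ┠─────┠──────────────────────────────┨        
   ┃     ┃[notes.txt]│ error.log │ app.l┃        
   ┃     ┃──────────────────────────────┃        
   ┃     ┃                              ┃━┓      
   ┃     ┃This module monitors network c┃ ┃      
   ┃     ┃The pipeline handles batch ope┃─┨      
   ┃     ┃                              ┃n┃      
   ┃     ┃This module analyzes thread po┃o┃      
   ┃     ┃                              ┃ ┃      
   ┃     ┃                              ┃k┃      
   ┃     ┃                              ┃g┃      
   ┃     ┃                              ┃t┃      


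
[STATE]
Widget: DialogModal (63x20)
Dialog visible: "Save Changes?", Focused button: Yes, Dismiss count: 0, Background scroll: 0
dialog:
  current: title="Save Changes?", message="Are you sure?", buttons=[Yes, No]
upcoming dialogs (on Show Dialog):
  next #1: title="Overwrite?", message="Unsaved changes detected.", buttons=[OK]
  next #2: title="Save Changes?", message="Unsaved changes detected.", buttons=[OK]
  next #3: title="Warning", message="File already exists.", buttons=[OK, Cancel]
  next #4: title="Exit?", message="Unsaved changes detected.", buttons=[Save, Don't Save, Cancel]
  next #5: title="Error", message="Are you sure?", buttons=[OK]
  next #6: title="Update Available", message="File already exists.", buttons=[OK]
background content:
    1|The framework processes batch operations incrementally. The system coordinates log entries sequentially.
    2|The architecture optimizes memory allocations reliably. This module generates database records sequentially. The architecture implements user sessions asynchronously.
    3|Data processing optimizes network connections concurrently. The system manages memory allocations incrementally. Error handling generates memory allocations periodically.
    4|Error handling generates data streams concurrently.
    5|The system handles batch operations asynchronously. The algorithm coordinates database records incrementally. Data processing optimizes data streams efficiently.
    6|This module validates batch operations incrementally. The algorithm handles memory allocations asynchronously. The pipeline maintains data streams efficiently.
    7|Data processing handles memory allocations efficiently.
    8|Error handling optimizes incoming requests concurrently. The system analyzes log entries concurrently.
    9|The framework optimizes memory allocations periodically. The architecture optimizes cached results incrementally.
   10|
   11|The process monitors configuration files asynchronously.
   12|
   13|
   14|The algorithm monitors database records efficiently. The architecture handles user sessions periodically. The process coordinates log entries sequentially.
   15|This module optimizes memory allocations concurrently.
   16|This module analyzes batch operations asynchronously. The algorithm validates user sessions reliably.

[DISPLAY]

The framework processes batch operations incrementally. The sys
The architecture optimizes memory allocations reliably. This mo
Data processing optimizes network connections concurrently. The
Error handling generates data streams concurrently.            
The system handles batch operations asynchronously. The algorit
This module validates batch operations incrementally. The algor
Data processing handles memory allocations efficiently.        
Error handling optimize┌───────────────┐ts concurrently. The sy
The framework optimizes│ Save Changes? │ns periodically. The ar
                       │ Are you sure? │                       
The process monitors co│   [Yes]  No   │ asynchronously.       
                       └───────────────┘                       
                                                               
The algorithm monitors database records efficiently. The archit
This module optimizes memory allocations concurrently.         
This module analyzes batch operations asynchronously. The algor
                                                               
                                                               
                                                               
                                                               


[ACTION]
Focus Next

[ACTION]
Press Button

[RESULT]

The framework processes batch operations incrementally. The sys
The architecture optimizes memory allocations reliably. This mo
Data processing optimizes network connections concurrently. The
Error handling generates data streams concurrently.            
The system handles batch operations asynchronously. The algorit
This module validates batch operations incrementally. The algor
Data processing handles memory allocations efficiently.        
Error handling optimizes incoming requests concurrently. The sy
The framework optimizes memory allocations periodically. The ar
                                                               
The process monitors configuration files asynchronously.       
                                                               
                                                               
The algorithm monitors database records efficiently. The archit
This module optimizes memory allocations concurrently.         
This module analyzes batch operations asynchronously. The algor
                                                               
                                                               
                                                               
                                                               


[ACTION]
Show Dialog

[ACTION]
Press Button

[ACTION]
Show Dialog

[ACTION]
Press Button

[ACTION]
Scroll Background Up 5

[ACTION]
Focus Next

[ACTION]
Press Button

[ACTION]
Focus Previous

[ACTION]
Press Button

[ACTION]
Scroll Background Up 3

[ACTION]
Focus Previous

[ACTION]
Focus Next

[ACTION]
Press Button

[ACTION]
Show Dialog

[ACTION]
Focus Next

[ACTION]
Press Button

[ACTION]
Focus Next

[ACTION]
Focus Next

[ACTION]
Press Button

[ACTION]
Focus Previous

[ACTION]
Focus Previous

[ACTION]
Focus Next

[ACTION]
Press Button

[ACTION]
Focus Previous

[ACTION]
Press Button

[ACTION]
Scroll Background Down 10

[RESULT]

The process monitors configuration files asynchronously.       
                                                               
                                                               
The algorithm monitors database records efficiently. The archit
This module optimizes memory allocations concurrently.         
This module analyzes batch operations asynchronously. The algor
                                                               
                                                               
                                                               
                                                               
                                                               
                                                               
                                                               
                                                               
                                                               
                                                               
                                                               
                                                               
                                                               
                                                               
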